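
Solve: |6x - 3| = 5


An absolute value equation |expr| = 5 gives two cases:
Case 1: 6x - 3 = 5
  6x = 8, so x = 4/3
Case 2: 6x - 3 = -5
  6x = -2, so x = -1/3

x = -1/3, x = 4/3


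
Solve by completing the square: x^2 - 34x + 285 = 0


Start: x^2 - 34x + 285 = 0
Move constant: x^2 - 34x = -285
Half of -34 is -17, squared is 289
Add 289 to both sides: x^2 - 34x + 289 = 4
(x - 17)^2 = 4
x - 17 = ±2
x = 17 + 2 = 19 or x = 17 - 2 = 15

x = 15, x = 19


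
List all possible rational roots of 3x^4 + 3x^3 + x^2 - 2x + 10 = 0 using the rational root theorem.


Rational root theorem: possible roots are ±p/q where:
  p divides the constant term (10): p ∈ {1, 2, 5, 10}
  q divides the leading coefficient (3): q ∈ {1, 3}

All possible rational roots: -10, -5, -10/3, -2, -5/3, -1, -2/3, -1/3, 1/3, 2/3, 1, 5/3, 2, 10/3, 5, 10

-10, -5, -10/3, -2, -5/3, -1, -2/3, -1/3, 1/3, 2/3, 1, 5/3, 2, 10/3, 5, 10


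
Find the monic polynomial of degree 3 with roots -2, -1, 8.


A monic polynomial with roots -2, -1, 8 is:
p(x) = (x + 2)(x + 1)(x - 8)
After multiplying by (x + 2): x + 2
After multiplying by (x + 1): x^2 + 3x + 2
After multiplying by (x - 8): x^3 - 5x^2 - 22x - 16

x^3 - 5x^2 - 22x - 16


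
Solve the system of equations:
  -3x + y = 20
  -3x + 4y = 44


Using Cramer's rule:
Determinant D = (-3)(4) - (-3)(1) = -12 + 3 = -9
Dx = (20)(4) - (44)(1) = 80 - 44 = 36
Dy = (-3)(44) - (-3)(20) = -132 + 60 = -72
x = Dx/D = 36/-9 = -4
y = Dy/D = -72/-9 = 8

x = -4, y = 8


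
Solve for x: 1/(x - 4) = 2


Multiply both sides by (x - 4): 1 = 2(x - 4)
Distribute: 1 = 2x - 8
2x = 1 + 8 = 9
x = 9/2

x = 9/2


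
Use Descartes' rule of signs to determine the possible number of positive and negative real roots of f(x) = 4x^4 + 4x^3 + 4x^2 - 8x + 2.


Descartes' rule of signs:

For positive roots, count sign changes in f(x) = 4x^4 + 4x^3 + 4x^2 - 8x + 2:
Signs of coefficients: +, +, +, -, +
Number of sign changes: 2
Possible positive real roots: 2, 0

For negative roots, examine f(-x) = 4x^4 - 4x^3 + 4x^2 + 8x + 2:
Signs of coefficients: +, -, +, +, +
Number of sign changes: 2
Possible negative real roots: 2, 0

Positive roots: 2 or 0; Negative roots: 2 or 0


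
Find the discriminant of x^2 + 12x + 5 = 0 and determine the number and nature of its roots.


For ax^2 + bx + c = 0, discriminant D = b^2 - 4ac
Here a = 1, b = 12, c = 5
D = (12)^2 - 4(1)(5) = 144 - 20 = 124

D = 124 > 0 but not a perfect square
The equation has 2 distinct real irrational roots.

Discriminant = 124, 2 distinct real irrational roots


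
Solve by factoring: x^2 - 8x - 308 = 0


We need two numbers that multiply to -308 and add to -8.
Those numbers are 14 and -22 (since 14 * (-22) = -308 and 14 + (-22) = -8).
So x^2 - 8x - 308 = (x + 14)(x - 22) = 0
Setting each factor to zero: x = -14 or x = 22

x = -14, x = 22


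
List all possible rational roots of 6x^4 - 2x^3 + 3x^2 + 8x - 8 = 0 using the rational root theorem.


Rational root theorem: possible roots are ±p/q where:
  p divides the constant term (-8): p ∈ {1, 2, 4, 8}
  q divides the leading coefficient (6): q ∈ {1, 2, 3, 6}

All possible rational roots: -8, -4, -8/3, -2, -4/3, -1, -2/3, -1/2, -1/3, -1/6, 1/6, 1/3, 1/2, 2/3, 1, 4/3, 2, 8/3, 4, 8

-8, -4, -8/3, -2, -4/3, -1, -2/3, -1/2, -1/3, -1/6, 1/6, 1/3, 1/2, 2/3, 1, 4/3, 2, 8/3, 4, 8


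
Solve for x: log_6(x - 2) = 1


Convert to exponential form: x - 2 = 6^1 = 6
x = 6 + 2 = 8
Check: log_6(8 - 2) = log_6(6) = log_6(6) = 1 ✓

x = 8


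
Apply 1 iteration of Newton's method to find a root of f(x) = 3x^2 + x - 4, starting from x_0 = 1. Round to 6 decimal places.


Newton's method: x_(n+1) = x_n - f(x_n)/f'(x_n)
f(x) = 3x^2 + x - 4
f'(x) = 6x + 1

Iteration 1:
  f(1.000000) = 0.000000
  f'(1.000000) = 7.000000
  x_1 = 1.000000 - (0.000000)/(7.000000) = 1.000000

x_1 = 1.000000


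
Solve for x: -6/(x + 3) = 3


Multiply both sides by (x + 3): -6 = 3(x + 3)
Distribute: -6 = 3x + 9
3x = -6 - 9 = -15
x = -5

x = -5


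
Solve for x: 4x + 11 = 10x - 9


Starting with: 4x + 11 = 10x - 9
Move all x terms to left: (4 - 10)x = -9 - 11
Simplify: -6x = -20
Divide both sides by -6: x = 10/3

x = 10/3


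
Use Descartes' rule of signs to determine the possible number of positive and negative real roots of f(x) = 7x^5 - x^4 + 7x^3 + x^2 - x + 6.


Descartes' rule of signs:

For positive roots, count sign changes in f(x) = 7x^5 - x^4 + 7x^3 + x^2 - x + 6:
Signs of coefficients: +, -, +, +, -, +
Number of sign changes: 4
Possible positive real roots: 4, 2, 0

For negative roots, examine f(-x) = -7x^5 - x^4 - 7x^3 + x^2 + x + 6:
Signs of coefficients: -, -, -, +, +, +
Number of sign changes: 1
Possible negative real roots: 1

Positive roots: 4 or 2 or 0; Negative roots: 1


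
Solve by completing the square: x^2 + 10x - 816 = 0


Start: x^2 + 10x - 816 = 0
Move constant: x^2 + 10x = 816
Half of 10 is 5, squared is 25
Add 25 to both sides: x^2 + 10x + 25 = 841
(x + 5)^2 = 841
x + 5 = ±29
x = -5 + 29 = 24 or x = -5 - 29 = -34

x = -34, x = 24


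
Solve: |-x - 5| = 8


An absolute value equation |expr| = 8 gives two cases:
Case 1: -x - 5 = 8
  -x = 13, so x = -13
Case 2: -x - 5 = -8
  -x = -3, so x = 3

x = -13, x = 3


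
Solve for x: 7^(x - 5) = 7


Express both sides with the same base.
7 = 7^1
Since the bases match, equate exponents: x - 5 = 1
So x = 1 - (-5) = 6

x = 6


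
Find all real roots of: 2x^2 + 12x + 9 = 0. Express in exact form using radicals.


Using the quadratic formula: x = (-b ± sqrt(b^2 - 4ac)) / (2a)
Here a = 2, b = 12, c = 9
Discriminant = b^2 - 4ac = 12^2 - 4(2)(9) = 144 - 72 = 72
Since discriminant = 72 > 0, there are two real roots.
x = (-12 ± 6*sqrt(2)) / 4
Simplifying: x = (-6 ± 3*sqrt(2)) / 2
Numerically: x ≈ -0.8787 or x ≈ -5.1213

x = (-6 + 3*sqrt(2)) / 2 or x = (-6 - 3*sqrt(2)) / 2


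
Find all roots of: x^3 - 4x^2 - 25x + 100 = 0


Let p(x) = x^3 - 4x^2 - 25x + 100. By the rational root theorem (leading coefficient 1), any rational root is an integer divisor of 100: try ±1, ±2, ... in turn.
Test x = 1: value = 72 ≠ 0.
Test x = -1: value = 120 ≠ 0.
Test x = 2: value = 42 ≠ 0.
Test x = -2: value = 126 ≠ 0.
Test x = 4: value = 0 ✓, so (x - 4) is a factor.
Synthetic division by (x - 4): bring down 1; 1(4) - 4 = 0; 0(4) - 25 = -25; (-25)(4) + 100 = 0 → quotient x^2 - 25, remainder 0.
Solve the quadratic x^2 - 25 = 0: discriminant = 0^2 - 4(1)(-25) = 0 + 100 = 100.
sqrt(100) = 10, so x = (0 ± 10)/2: x = 5 or x = -5.
Collecting all roots found:

x = -5, x = 4, x = 5


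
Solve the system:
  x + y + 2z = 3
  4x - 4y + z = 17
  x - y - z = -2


Using Cramer's rule. Expand each determinant along the first row.
D  = 1*[(-4)*(-1) - 1*(-1)] - 1*[4*(-1) - 1*1] + 2*[4*(-1) - (-4)*1]
  = 1*(5) - 1*(-5) + 2*(0) = 10
Dx = 3*[(-4)*(-1) - 1*(-1)] - 1*[17*(-1) - 1*(-2)] + 2*[17*(-1) - (-4)*(-2)]
  = 3*(5) - 1*(-15) + 2*(-25) = -20
Dy = 1*[17*(-1) - 1*(-2)] - 3*[4*(-1) - 1*1] + 2*[4*(-2) - 17*1]
  = 1*(-15) - 3*(-5) + 2*(-25) = -50
Dz = 1*[(-4)*(-2) - 17*(-1)] - 1*[4*(-2) - 17*1] + 3*[4*(-1) - (-4)*1]
  = 1*(25) - 1*(-25) + 3*(0) = 50
x = Dx/D = -20/10 = -2, y = Dy/D = -50/10 = -5, z = Dz/D = 50/10 = 5
Check eq1: (1)(-2) + (1)(-5) + (2)(5) = 3 = 3 ✓
Check eq2: (4)(-2) + (-4)(-5) + (1)(5) = 17 = 17 ✓
Check eq3: (1)(-2) + (-1)(-5) + (-1)(5) = -2 = -2 ✓

x = -2, y = -5, z = 5


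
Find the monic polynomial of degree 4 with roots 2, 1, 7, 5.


A monic polynomial with roots 2, 1, 7, 5 is:
p(x) = (x - 2)(x - 1)(x - 7)(x - 5)
After multiplying by (x - 2): x - 2
After multiplying by (x - 1): x^2 - 3x + 2
After multiplying by (x - 7): x^3 - 10x^2 + 23x - 14
After multiplying by (x - 5): x^4 - 15x^3 + 73x^2 - 129x + 70

x^4 - 15x^3 + 73x^2 - 129x + 70


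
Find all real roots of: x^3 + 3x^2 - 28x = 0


The constant term is 0, so x = 0 is a root. Factor out x:
  x(x^2 + 3x - 28) = 0
Solve the quadratic x^2 + 3x - 28 = 0: discriminant = 3^2 - 4(1)(-28) = 9 + 112 = 121.
sqrt(121) = 11, so x = (-3 ± 11)/2: x = 4 or x = -7.

x = -7, x = 0, x = 4


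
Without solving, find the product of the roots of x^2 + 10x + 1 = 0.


By Vieta's formulas for ax^2 + bx + c = 0:
  Sum of roots = -b/a
  Product of roots = c/a

Here a = 1, b = 10, c = 1
Sum = -(10)/1 = -10
Product = 1/1 = 1

Product = 1


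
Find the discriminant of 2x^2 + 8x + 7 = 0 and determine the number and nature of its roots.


For ax^2 + bx + c = 0, discriminant D = b^2 - 4ac
Here a = 2, b = 8, c = 7
D = (8)^2 - 4(2)(7) = 64 - 56 = 8

D = 8 > 0 but not a perfect square
The equation has 2 distinct real irrational roots.

Discriminant = 8, 2 distinct real irrational roots


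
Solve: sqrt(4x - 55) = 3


Square both sides: 4x - 55 = 3^2 = 9
4x = 9 + 55 = 64
x = 16
Check: sqrt(4*16 - 55) = sqrt(9) = 3 ✓

x = 16


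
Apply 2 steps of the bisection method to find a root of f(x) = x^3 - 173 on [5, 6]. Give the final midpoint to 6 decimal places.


f(x) = x^3 - 173
f(5) = -48 < 0
f(6) = 43 > 0

Step 1: midpoint = (5.000000 + 6.000000)/2 = 5.500000
  f(5.500000) = -6.625000
  f(mid) < 0, so root is in [5.500000, 6.000000]

Step 2: midpoint = (5.500000 + 6.000000)/2 = 5.750000
  f(5.750000) = 17.109375
  f(mid) > 0, so root is in [5.500000, 5.750000]

midpoint = 5.750000


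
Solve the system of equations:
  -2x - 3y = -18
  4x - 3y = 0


Using Cramer's rule:
Determinant D = (-2)(-3) - (4)(-3) = 6 + 12 = 18
Dx = (-18)(-3) - (0)(-3) = 54 - 0 = 54
Dy = (-2)(0) - (4)(-18) = 0 + 72 = 72
x = Dx/D = 54/18 = 3
y = Dy/D = 72/18 = 4

x = 3, y = 4


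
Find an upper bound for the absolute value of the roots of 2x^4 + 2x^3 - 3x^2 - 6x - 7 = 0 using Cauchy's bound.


Cauchy's bound: all roots r satisfy |r| <= 1 + max(|a_i/a_n|) for i = 0,...,n-1
where a_n is the leading coefficient.

Coefficients: [2, 2, -3, -6, -7]
Leading coefficient a_n = 2
Ratios |a_i/a_n|: 1, 3/2, 3, 7/2
Maximum ratio: 7/2
Cauchy's bound: |r| <= 1 + 7/2 = 9/2

Upper bound = 9/2


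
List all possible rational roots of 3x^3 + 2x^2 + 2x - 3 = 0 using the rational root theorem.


Rational root theorem: possible roots are ±p/q where:
  p divides the constant term (-3): p ∈ {1, 3}
  q divides the leading coefficient (3): q ∈ {1, 3}

All possible rational roots: -3, -1, -1/3, 1/3, 1, 3

-3, -1, -1/3, 1/3, 1, 3


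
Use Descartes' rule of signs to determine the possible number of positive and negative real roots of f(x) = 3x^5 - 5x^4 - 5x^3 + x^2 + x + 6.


Descartes' rule of signs:

For positive roots, count sign changes in f(x) = 3x^5 - 5x^4 - 5x^3 + x^2 + x + 6:
Signs of coefficients: +, -, -, +, +, +
Number of sign changes: 2
Possible positive real roots: 2, 0

For negative roots, examine f(-x) = -3x^5 - 5x^4 + 5x^3 + x^2 - x + 6:
Signs of coefficients: -, -, +, +, -, +
Number of sign changes: 3
Possible negative real roots: 3, 1

Positive roots: 2 or 0; Negative roots: 3 or 1


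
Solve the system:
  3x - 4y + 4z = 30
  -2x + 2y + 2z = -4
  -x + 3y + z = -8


Using Cramer's rule. Expand each determinant along the first row.
D  = 3*[2*1 - 2*3] - (-4)*[(-2)*1 - 2*(-1)] + 4*[(-2)*3 - 2*(-1)]
  = 3*(-4) - (-4)*(0) + 4*(-4) = -28
Dx = 30*[2*1 - 2*3] - (-4)*[(-4)*1 - 2*(-8)] + 4*[(-4)*3 - 2*(-8)]
  = 30*(-4) - (-4)*(12) + 4*(4) = -56
Dy = 3*[(-4)*1 - 2*(-8)] - 30*[(-2)*1 - 2*(-1)] + 4*[(-2)*(-8) - (-4)*(-1)]
  = 3*(12) - 30*(0) + 4*(12) = 84
Dz = 3*[2*(-8) - (-4)*3] - (-4)*[(-2)*(-8) - (-4)*(-1)] + 30*[(-2)*3 - 2*(-1)]
  = 3*(-4) - (-4)*(12) + 30*(-4) = -84
x = Dx/D = -56/-28 = 2, y = Dy/D = 84/-28 = -3, z = Dz/D = -84/-28 = 3
Check eq1: (3)(2) + (-4)(-3) + (4)(3) = 30 = 30 ✓
Check eq2: (-2)(2) + (2)(-3) + (2)(3) = -4 = -4 ✓
Check eq3: (-1)(2) + (3)(-3) + (1)(3) = -8 = -8 ✓

x = 2, y = -3, z = 3


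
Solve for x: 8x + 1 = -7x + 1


Starting with: 8x + 1 = -7x + 1
Move all x terms to left: (8 + 7)x = 1 - 1
Simplify: 15x = 0
Divide both sides by 15: x = 0

x = 0


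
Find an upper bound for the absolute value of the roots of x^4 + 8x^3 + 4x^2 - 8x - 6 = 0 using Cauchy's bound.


Cauchy's bound: all roots r satisfy |r| <= 1 + max(|a_i/a_n|) for i = 0,...,n-1
where a_n is the leading coefficient.

Coefficients: [1, 8, 4, -8, -6]
Leading coefficient a_n = 1
Ratios |a_i/a_n|: 8, 4, 8, 6
Maximum ratio: 8
Cauchy's bound: |r| <= 1 + 8 = 9

Upper bound = 9


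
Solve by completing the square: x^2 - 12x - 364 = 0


Start: x^2 - 12x - 364 = 0
Move constant: x^2 - 12x = 364
Half of -12 is -6, squared is 36
Add 36 to both sides: x^2 - 12x + 36 = 400
(x - 6)^2 = 400
x - 6 = ±20
x = 6 + 20 = 26 or x = 6 - 20 = -14

x = -14, x = 26


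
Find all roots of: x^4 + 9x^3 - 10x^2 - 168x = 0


The constant term is 0, so x = 0 is a root. Factor out x:
  x^3 + 9x^2 - 10x - 168 = 0
Let p(x) = x^3 + 9x^2 - 10x - 168. By the rational root theorem (leading coefficient 1), any rational root is an integer divisor of 168: try ±1, ±2, ... in turn.
Test x = 1: value = -168 ≠ 0.
Test x = -1: value = -150 ≠ 0.
Test x = 2: value = -144 ≠ 0.
Test x = -2: value = -120 ≠ 0.
Test x = 3: value = -90 ≠ 0.
Test x = -3: value = -84 ≠ 0.
Test x = 4: value = 0 ✓, so (x - 4) is a factor.
Synthetic division by (x - 4): bring down 1; 1(4) + 9 = 13; 13(4) - 10 = 42; 42(4) - 168 = 0 → quotient x^2 + 13x + 42, remainder 0.
Solve the quadratic x^2 + 13x + 42 = 0: discriminant = 13^2 - 4(1)(42) = 169 - 168 = 1.
sqrt(1) = 1, so x = (-13 ± 1)/2: x = -6 or x = -7.
Collecting all roots found:

x = -7, x = -6, x = 0, x = 4


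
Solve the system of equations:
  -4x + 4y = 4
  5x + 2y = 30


Using Cramer's rule:
Determinant D = (-4)(2) - (5)(4) = -8 - 20 = -28
Dx = (4)(2) - (30)(4) = 8 - 120 = -112
Dy = (-4)(30) - (5)(4) = -120 - 20 = -140
x = Dx/D = -112/-28 = 4
y = Dy/D = -140/-28 = 5

x = 4, y = 5


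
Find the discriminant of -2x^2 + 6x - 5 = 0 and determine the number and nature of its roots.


For ax^2 + bx + c = 0, discriminant D = b^2 - 4ac
Here a = -2, b = 6, c = -5
D = (6)^2 - 4(-2)(-5) = 36 - 40 = -4

D = -4 < 0
The equation has no real roots (2 complex conjugate roots).

Discriminant = -4, no real roots (2 complex conjugate roots)


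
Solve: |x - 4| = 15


An absolute value equation |expr| = 15 gives two cases:
Case 1: x - 4 = 15
  x = 19, so x = 19
Case 2: x - 4 = -15
  x = -11, so x = -11

x = -11, x = 19


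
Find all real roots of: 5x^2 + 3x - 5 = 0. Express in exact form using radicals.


Using the quadratic formula: x = (-b ± sqrt(b^2 - 4ac)) / (2a)
Here a = 5, b = 3, c = -5
Discriminant = b^2 - 4ac = 3^2 - 4(5)(-5) = 9 + 100 = 109
Since discriminant = 109 > 0, there are two real roots.
x = (-3 ± sqrt(109)) / 10
Numerically: x ≈ 0.7440 or x ≈ -1.3440

x = (-3 + sqrt(109)) / 10 or x = (-3 - sqrt(109)) / 10


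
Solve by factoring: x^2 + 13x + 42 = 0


We need two numbers that multiply to 42 and add to 13.
Those numbers are 7 and 6 (since 7 * 6 = 42 and 7 + 6 = 13).
So x^2 + 13x + 42 = (x + 7)(x + 6) = 0
Setting each factor to zero: x = -7 or x = -6

x = -7, x = -6


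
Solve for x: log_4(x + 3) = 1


Convert to exponential form: x + 3 = 4^1 = 4
x = 4 - 3 = 1
Check: log_4(1 + 3) = log_4(4) = log_4(4) = 1 ✓

x = 1


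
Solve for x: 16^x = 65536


Express both sides with the same base.
65536 = 16^4
Since the bases match: x = 4

x = 4


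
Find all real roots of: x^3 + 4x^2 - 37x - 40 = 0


Let p(x) = x^3 + 4x^2 - 37x - 40. By the rational root theorem (leading coefficient 1), any rational root is an integer divisor of 40: try ±1, ±2, ... in turn.
Test x = 1: value = -72 ≠ 0.
Test x = -1: value = 0 ✓, so (x + 1) is a factor.
Synthetic division by (x + 1): bring down 1; 1(-1) + 4 = 3; 3(-1) - 37 = -40; (-40)(-1) - 40 = 0 → quotient x^2 + 3x - 40, remainder 0.
Solve the quadratic x^2 + 3x - 40 = 0: discriminant = 3^2 - 4(1)(-40) = 9 + 160 = 169.
sqrt(169) = 13, so x = (-3 ± 13)/2: x = 5 or x = -8.

x = -8, x = -1, x = 5


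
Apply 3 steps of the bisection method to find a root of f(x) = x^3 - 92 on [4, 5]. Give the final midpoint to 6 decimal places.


f(x) = x^3 - 92
f(4) = -28 < 0
f(5) = 33 > 0

Step 1: midpoint = (4.000000 + 5.000000)/2 = 4.500000
  f(4.500000) = -0.875000
  f(mid) < 0, so root is in [4.500000, 5.000000]

Step 2: midpoint = (4.500000 + 5.000000)/2 = 4.750000
  f(4.750000) = 15.171875
  f(mid) > 0, so root is in [4.500000, 4.750000]

Step 3: midpoint = (4.500000 + 4.750000)/2 = 4.625000
  f(4.625000) = 6.931641
  f(mid) > 0, so root is in [4.500000, 4.625000]

midpoint = 4.625000


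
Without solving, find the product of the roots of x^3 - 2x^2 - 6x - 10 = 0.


By Vieta's formulas for x^3 + bx^2 + cx + d = 0:
  r1 + r2 + r3 = -b/a = 2
  r1*r2 + r1*r3 + r2*r3 = c/a = -6
  r1*r2*r3 = -d/a = 10


Product = 10


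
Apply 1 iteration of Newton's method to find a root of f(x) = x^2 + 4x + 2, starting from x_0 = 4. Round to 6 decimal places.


Newton's method: x_(n+1) = x_n - f(x_n)/f'(x_n)
f(x) = x^2 + 4x + 2
f'(x) = 2x + 4

Iteration 1:
  f(4.000000) = 34.000000
  f'(4.000000) = 12.000000
  x_1 = 4.000000 - (34.000000)/(12.000000) = 1.166667

x_1 = 1.166667


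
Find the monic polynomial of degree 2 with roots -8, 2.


A monic polynomial with roots -8, 2 is:
p(x) = (x + 8)(x - 2)
After multiplying by (x + 8): x + 8
After multiplying by (x - 2): x^2 + 6x - 16

x^2 + 6x - 16


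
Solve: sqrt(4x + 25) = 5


Square both sides: 4x + 25 = 5^2 = 25
4x = 25 - 25 = 0
x = 0
Check: sqrt(4*0 + 25) = sqrt(25) = 5 ✓

x = 0


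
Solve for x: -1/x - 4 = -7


Subtract -4 from both sides: -1/x = -3
Multiply both sides by x: -1 = -3 * x
Divide by -3: x = 1/3

x = 1/3


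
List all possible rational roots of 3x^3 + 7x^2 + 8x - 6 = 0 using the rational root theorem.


Rational root theorem: possible roots are ±p/q where:
  p divides the constant term (-6): p ∈ {1, 2, 3, 6}
  q divides the leading coefficient (3): q ∈ {1, 3}

All possible rational roots: -6, -3, -2, -1, -2/3, -1/3, 1/3, 2/3, 1, 2, 3, 6

-6, -3, -2, -1, -2/3, -1/3, 1/3, 2/3, 1, 2, 3, 6


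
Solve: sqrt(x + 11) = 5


Square both sides: x + 11 = 5^2 = 25
x = 25 - 11 = 14
x = 14
Check: sqrt(1*14 + 11) = sqrt(25) = 5 ✓

x = 14


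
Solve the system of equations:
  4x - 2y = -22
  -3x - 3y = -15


Using Cramer's rule:
Determinant D = (4)(-3) - (-3)(-2) = -12 - 6 = -18
Dx = (-22)(-3) - (-15)(-2) = 66 - 30 = 36
Dy = (4)(-15) - (-3)(-22) = -60 - 66 = -126
x = Dx/D = 36/-18 = -2
y = Dy/D = -126/-18 = 7

x = -2, y = 7


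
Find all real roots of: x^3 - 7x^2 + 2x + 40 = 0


Let p(x) = x^3 - 7x^2 + 2x + 40. By the rational root theorem (leading coefficient 1), any rational root is an integer divisor of 40: try ±1, ±2, ... in turn.
Test x = 1: value = 36 ≠ 0.
Test x = -1: value = 30 ≠ 0.
Test x = 2: value = 24 ≠ 0.
Test x = -2: value = 0 ✓, so (x + 2) is a factor.
Synthetic division by (x + 2): bring down 1; 1(-2) - 7 = -9; (-9)(-2) + 2 = 20; 20(-2) + 40 = 0 → quotient x^2 - 9x + 20, remainder 0.
Solve the quadratic x^2 - 9x + 20 = 0: discriminant = (-9)^2 - 4(1)(20) = 81 - 80 = 1.
sqrt(1) = 1, so x = (9 ± 1)/2: x = 5 or x = 4.

x = -2, x = 4, x = 5


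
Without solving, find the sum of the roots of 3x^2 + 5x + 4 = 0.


By Vieta's formulas for ax^2 + bx + c = 0:
  Sum of roots = -b/a
  Product of roots = c/a

Here a = 3, b = 5, c = 4
Sum = -(5)/3 = -5/3
Product = 4/3 = 4/3

Sum = -5/3


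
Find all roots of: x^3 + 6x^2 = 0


The lowest-degree term is x^2, so x = 0 is a root with multiplicity 2. Factor out x^2:
  x + 6 = 0
Linear factor x + 6 = 0 gives x = -6.
Collecting all roots found:

x = -6, x = 0 (multiplicity 2)


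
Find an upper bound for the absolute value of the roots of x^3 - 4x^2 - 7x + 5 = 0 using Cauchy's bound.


Cauchy's bound: all roots r satisfy |r| <= 1 + max(|a_i/a_n|) for i = 0,...,n-1
where a_n is the leading coefficient.

Coefficients: [1, -4, -7, 5]
Leading coefficient a_n = 1
Ratios |a_i/a_n|: 4, 7, 5
Maximum ratio: 7
Cauchy's bound: |r| <= 1 + 7 = 8

Upper bound = 8


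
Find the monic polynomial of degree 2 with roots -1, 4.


A monic polynomial with roots -1, 4 is:
p(x) = (x + 1)(x - 4)
After multiplying by (x + 1): x + 1
After multiplying by (x - 4): x^2 - 3x - 4

x^2 - 3x - 4


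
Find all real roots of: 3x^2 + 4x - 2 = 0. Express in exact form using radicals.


Using the quadratic formula: x = (-b ± sqrt(b^2 - 4ac)) / (2a)
Here a = 3, b = 4, c = -2
Discriminant = b^2 - 4ac = 4^2 - 4(3)(-2) = 16 + 24 = 40
Since discriminant = 40 > 0, there are two real roots.
x = (-4 ± 2*sqrt(10)) / 6
Simplifying: x = (-2 ± sqrt(10)) / 3
Numerically: x ≈ 0.3874 or x ≈ -1.7208

x = (-2 + sqrt(10)) / 3 or x = (-2 - sqrt(10)) / 3


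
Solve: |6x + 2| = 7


An absolute value equation |expr| = 7 gives two cases:
Case 1: 6x + 2 = 7
  6x = 5, so x = 5/6
Case 2: 6x + 2 = -7
  6x = -9, so x = -3/2

x = -3/2, x = 5/6


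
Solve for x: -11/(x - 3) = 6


Multiply both sides by (x - 3): -11 = 6(x - 3)
Distribute: -11 = 6x - 18
6x = -11 + 18 = 7
x = 7/6

x = 7/6


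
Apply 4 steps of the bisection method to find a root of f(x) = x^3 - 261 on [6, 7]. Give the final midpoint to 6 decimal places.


f(x) = x^3 - 261
f(6) = -45 < 0
f(7) = 82 > 0

Step 1: midpoint = (6.000000 + 7.000000)/2 = 6.500000
  f(6.500000) = 13.625000
  f(mid) > 0, so root is in [6.000000, 6.500000]

Step 2: midpoint = (6.000000 + 6.500000)/2 = 6.250000
  f(6.250000) = -16.859375
  f(mid) < 0, so root is in [6.250000, 6.500000]

Step 3: midpoint = (6.250000 + 6.500000)/2 = 6.375000
  f(6.375000) = -1.916016
  f(mid) < 0, so root is in [6.375000, 6.500000]

Step 4: midpoint = (6.375000 + 6.500000)/2 = 6.437500
  f(6.437500) = 5.779053
  f(mid) > 0, so root is in [6.375000, 6.437500]

midpoint = 6.437500


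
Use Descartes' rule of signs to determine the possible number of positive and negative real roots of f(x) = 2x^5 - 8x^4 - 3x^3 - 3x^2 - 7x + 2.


Descartes' rule of signs:

For positive roots, count sign changes in f(x) = 2x^5 - 8x^4 - 3x^3 - 3x^2 - 7x + 2:
Signs of coefficients: +, -, -, -, -, +
Number of sign changes: 2
Possible positive real roots: 2, 0

For negative roots, examine f(-x) = -2x^5 - 8x^4 + 3x^3 - 3x^2 + 7x + 2:
Signs of coefficients: -, -, +, -, +, +
Number of sign changes: 3
Possible negative real roots: 3, 1

Positive roots: 2 or 0; Negative roots: 3 or 1


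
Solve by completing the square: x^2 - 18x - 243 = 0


Start: x^2 - 18x - 243 = 0
Move constant: x^2 - 18x = 243
Half of -18 is -9, squared is 81
Add 81 to both sides: x^2 - 18x + 81 = 324
(x - 9)^2 = 324
x - 9 = ±18
x = 9 + 18 = 27 or x = 9 - 18 = -9

x = -9, x = 27


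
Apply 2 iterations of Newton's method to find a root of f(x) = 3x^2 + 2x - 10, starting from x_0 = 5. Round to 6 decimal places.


Newton's method: x_(n+1) = x_n - f(x_n)/f'(x_n)
f(x) = 3x^2 + 2x - 10
f'(x) = 6x + 2

Iteration 1:
  f(5.000000) = 75.000000
  f'(5.000000) = 32.000000
  x_1 = 5.000000 - (75.000000)/(32.000000) = 2.656250

Iteration 2:
  f(2.656250) = 16.479492
  f'(2.656250) = 17.937500
  x_2 = 2.656250 - (16.479492)/(17.937500) = 1.737533

x_2 = 1.737533


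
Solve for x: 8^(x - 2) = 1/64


Express both sides with the same base.
1/64 = 8^(-2)
Since the bases match, equate exponents: x - 2 = -2
So x = -2 - (-2) = 0

x = 0


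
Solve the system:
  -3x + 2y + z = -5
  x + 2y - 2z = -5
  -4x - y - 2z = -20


Using Cramer's rule. Expand each determinant along the first row.
D  = (-3)*[2*(-2) - (-2)*(-1)] - 2*[1*(-2) - (-2)*(-4)] + 1*[1*(-1) - 2*(-4)]
  = (-3)*(-6) - 2*(-10) + 1*(7) = 45
Dx = (-5)*[2*(-2) - (-2)*(-1)] - 2*[(-5)*(-2) - (-2)*(-20)] + 1*[(-5)*(-1) - 2*(-20)]
  = (-5)*(-6) - 2*(-30) + 1*(45) = 135
Dy = (-3)*[(-5)*(-2) - (-2)*(-20)] - (-5)*[1*(-2) - (-2)*(-4)] + 1*[1*(-20) - (-5)*(-4)]
  = (-3)*(-30) - (-5)*(-10) + 1*(-40) = 0
Dz = (-3)*[2*(-20) - (-5)*(-1)] - 2*[1*(-20) - (-5)*(-4)] + (-5)*[1*(-1) - 2*(-4)]
  = (-3)*(-45) - 2*(-40) + (-5)*(7) = 180
x = Dx/D = 135/45 = 3, y = Dy/D = 0/45 = 0, z = Dz/D = 180/45 = 4
Check eq1: (-3)(3) + (2)(0) + (1)(4) = -5 = -5 ✓
Check eq2: (1)(3) + (2)(0) + (-2)(4) = -5 = -5 ✓
Check eq3: (-4)(3) + (-1)(0) + (-2)(4) = -20 = -20 ✓

x = 3, y = 0, z = 4


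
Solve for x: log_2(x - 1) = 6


Convert to exponential form: x - 1 = 2^6 = 64
x = 64 + 1 = 65
Check: log_2(65 - 1) = log_2(64) = log_2(64) = 6 ✓

x = 65


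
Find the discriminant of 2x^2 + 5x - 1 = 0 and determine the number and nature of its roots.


For ax^2 + bx + c = 0, discriminant D = b^2 - 4ac
Here a = 2, b = 5, c = -1
D = (5)^2 - 4(2)(-1) = 25 + 8 = 33

D = 33 > 0 but not a perfect square
The equation has 2 distinct real irrational roots.

Discriminant = 33, 2 distinct real irrational roots


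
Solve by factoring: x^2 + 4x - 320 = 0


We need two numbers that multiply to -320 and add to 4.
Those numbers are -16 and 20 (since (-16) * 20 = -320 and (-16) + 20 = 4).
So x^2 + 4x - 320 = (x - 16)(x + 20) = 0
Setting each factor to zero: x = 16 or x = -20

x = -20, x = 16


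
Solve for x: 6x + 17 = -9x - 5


Starting with: 6x + 17 = -9x - 5
Move all x terms to left: (6 + 9)x = -5 - 17
Simplify: 15x = -22
Divide both sides by 15: x = -22/15

x = -22/15


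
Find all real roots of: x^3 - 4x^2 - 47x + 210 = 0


Let p(x) = x^3 - 4x^2 - 47x + 210. By the rational root theorem (leading coefficient 1), any rational root is an integer divisor of 210: try ±1, ±2, ... in turn.
Test x = 1: value = 160 ≠ 0.
Test x = -1: value = 252 ≠ 0.
Test x = 2: value = 108 ≠ 0.
Test x = -2: value = 280 ≠ 0.
Test x = 3: value = 60 ≠ 0.
Test x = -3: value = 288 ≠ 0.
Test x = 5: value = 0 ✓, so (x - 5) is a factor.
Synthetic division by (x - 5): bring down 1; 1(5) - 4 = 1; 1(5) - 47 = -42; (-42)(5) + 210 = 0 → quotient x^2 + x - 42, remainder 0.
Solve the quadratic x^2 + x - 42 = 0: discriminant = 1^2 - 4(1)(-42) = 1 + 168 = 169.
sqrt(169) = 13, so x = (-1 ± 13)/2: x = 6 or x = -7.

x = -7, x = 5, x = 6


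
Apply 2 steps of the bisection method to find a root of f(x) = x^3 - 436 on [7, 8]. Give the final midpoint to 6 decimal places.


f(x) = x^3 - 436
f(7) = -93 < 0
f(8) = 76 > 0

Step 1: midpoint = (7.000000 + 8.000000)/2 = 7.500000
  f(7.500000) = -14.125000
  f(mid) < 0, so root is in [7.500000, 8.000000]

Step 2: midpoint = (7.500000 + 8.000000)/2 = 7.750000
  f(7.750000) = 29.484375
  f(mid) > 0, so root is in [7.500000, 7.750000]

midpoint = 7.750000


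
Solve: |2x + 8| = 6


An absolute value equation |expr| = 6 gives two cases:
Case 1: 2x + 8 = 6
  2x = -2, so x = -1
Case 2: 2x + 8 = -6
  2x = -14, so x = -7

x = -7, x = -1


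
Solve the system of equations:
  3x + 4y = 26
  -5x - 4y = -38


Using Cramer's rule:
Determinant D = (3)(-4) - (-5)(4) = -12 + 20 = 8
Dx = (26)(-4) - (-38)(4) = -104 + 152 = 48
Dy = (3)(-38) - (-5)(26) = -114 + 130 = 16
x = Dx/D = 48/8 = 6
y = Dy/D = 16/8 = 2

x = 6, y = 2


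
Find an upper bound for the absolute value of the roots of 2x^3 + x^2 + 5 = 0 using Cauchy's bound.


Cauchy's bound: all roots r satisfy |r| <= 1 + max(|a_i/a_n|) for i = 0,...,n-1
where a_n is the leading coefficient.

Coefficients: [2, 1, 0, 5]
Leading coefficient a_n = 2
Ratios |a_i/a_n|: 1/2, 0, 5/2
Maximum ratio: 5/2
Cauchy's bound: |r| <= 1 + 5/2 = 7/2

Upper bound = 7/2


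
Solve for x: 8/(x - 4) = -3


Multiply both sides by (x - 4): 8 = -3(x - 4)
Distribute: 8 = -3x + 12
-3x = 8 - 12 = -4
x = 4/3

x = 4/3


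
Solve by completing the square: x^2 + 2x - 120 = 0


Start: x^2 + 2x - 120 = 0
Move constant: x^2 + 2x = 120
Half of 2 is 1, squared is 1
Add 1 to both sides: x^2 + 2x + 1 = 121
(x + 1)^2 = 121
x + 1 = ±11
x = -1 + 11 = 10 or x = -1 - 11 = -12

x = -12, x = 10


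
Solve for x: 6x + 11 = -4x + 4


Starting with: 6x + 11 = -4x + 4
Move all x terms to left: (6 + 4)x = 4 - 11
Simplify: 10x = -7
Divide both sides by 10: x = -7/10

x = -7/10


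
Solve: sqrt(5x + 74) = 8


Square both sides: 5x + 74 = 8^2 = 64
5x = 64 - 74 = -10
x = -2
Check: sqrt(5*(-2) + 74) = sqrt(64) = 8 ✓

x = -2


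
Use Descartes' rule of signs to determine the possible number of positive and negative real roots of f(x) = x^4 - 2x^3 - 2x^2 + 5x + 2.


Descartes' rule of signs:

For positive roots, count sign changes in f(x) = x^4 - 2x^3 - 2x^2 + 5x + 2:
Signs of coefficients: +, -, -, +, +
Number of sign changes: 2
Possible positive real roots: 2, 0

For negative roots, examine f(-x) = x^4 + 2x^3 - 2x^2 - 5x + 2:
Signs of coefficients: +, +, -, -, +
Number of sign changes: 2
Possible negative real roots: 2, 0

Positive roots: 2 or 0; Negative roots: 2 or 0


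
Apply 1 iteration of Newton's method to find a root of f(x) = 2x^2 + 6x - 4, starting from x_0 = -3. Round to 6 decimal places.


Newton's method: x_(n+1) = x_n - f(x_n)/f'(x_n)
f(x) = 2x^2 + 6x - 4
f'(x) = 4x + 6

Iteration 1:
  f(-3.000000) = -4.000000
  f'(-3.000000) = -6.000000
  x_1 = -3.000000 - (-4.000000)/(-6.000000) = -3.666667

x_1 = -3.666667


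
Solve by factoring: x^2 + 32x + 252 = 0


We need two numbers that multiply to 252 and add to 32.
Those numbers are 14 and 18 (since 14 * 18 = 252 and 14 + 18 = 32).
So x^2 + 32x + 252 = (x + 14)(x + 18) = 0
Setting each factor to zero: x = -14 or x = -18

x = -18, x = -14


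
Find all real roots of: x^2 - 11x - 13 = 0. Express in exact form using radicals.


Using the quadratic formula: x = (-b ± sqrt(b^2 - 4ac)) / (2a)
Here a = 1, b = -11, c = -13
Discriminant = b^2 - 4ac = (-11)^2 - 4(1)(-13) = 121 + 52 = 173
Since discriminant = 173 > 0, there are two real roots.
x = (11 ± sqrt(173)) / 2
Numerically: x ≈ 12.0765 or x ≈ -1.0765

x = (11 + sqrt(173)) / 2 or x = (11 - sqrt(173)) / 2


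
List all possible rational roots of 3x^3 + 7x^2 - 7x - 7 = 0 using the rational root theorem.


Rational root theorem: possible roots are ±p/q where:
  p divides the constant term (-7): p ∈ {1, 7}
  q divides the leading coefficient (3): q ∈ {1, 3}

All possible rational roots: -7, -7/3, -1, -1/3, 1/3, 1, 7/3, 7

-7, -7/3, -1, -1/3, 1/3, 1, 7/3, 7


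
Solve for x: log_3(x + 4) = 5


Convert to exponential form: x + 4 = 3^5 = 243
x = 243 - 4 = 239
Check: log_3(239 + 4) = log_3(243) = log_3(243) = 5 ✓

x = 239


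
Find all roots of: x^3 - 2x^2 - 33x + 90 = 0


Let p(x) = x^3 - 2x^2 - 33x + 90. By the rational root theorem (leading coefficient 1), any rational root is an integer divisor of 90: try ±1, ±2, ... in turn.
Test x = 1: value = 56 ≠ 0.
Test x = -1: value = 120 ≠ 0.
Test x = 2: value = 24 ≠ 0.
Test x = -2: value = 140 ≠ 0.
Test x = 3: value = 0 ✓, so (x - 3) is a factor.
Synthetic division by (x - 3): bring down 1; 1(3) - 2 = 1; 1(3) - 33 = -30; (-30)(3) + 90 = 0 → quotient x^2 + x - 30, remainder 0.
Solve the quadratic x^2 + x - 30 = 0: discriminant = 1^2 - 4(1)(-30) = 1 + 120 = 121.
sqrt(121) = 11, so x = (-1 ± 11)/2: x = 5 or x = -6.
Collecting all roots found:

x = -6, x = 3, x = 5


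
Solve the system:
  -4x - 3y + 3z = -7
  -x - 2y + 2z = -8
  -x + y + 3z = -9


Using Cramer's rule. Expand each determinant along the first row.
D  = (-4)*[(-2)*3 - 2*1] - (-3)*[(-1)*3 - 2*(-1)] + 3*[(-1)*1 - (-2)*(-1)]
  = (-4)*(-8) - (-3)*(-1) + 3*(-3) = 20
Dx = (-7)*[(-2)*3 - 2*1] - (-3)*[(-8)*3 - 2*(-9)] + 3*[(-8)*1 - (-2)*(-9)]
  = (-7)*(-8) - (-3)*(-6) + 3*(-26) = -40
Dy = (-4)*[(-8)*3 - 2*(-9)] - (-7)*[(-1)*3 - 2*(-1)] + 3*[(-1)*(-9) - (-8)*(-1)]
  = (-4)*(-6) - (-7)*(-1) + 3*(1) = 20
Dz = (-4)*[(-2)*(-9) - (-8)*1] - (-3)*[(-1)*(-9) - (-8)*(-1)] + (-7)*[(-1)*1 - (-2)*(-1)]
  = (-4)*(26) - (-3)*(1) + (-7)*(-3) = -80
x = Dx/D = -40/20 = -2, y = Dy/D = 20/20 = 1, z = Dz/D = -80/20 = -4
Check eq1: (-4)(-2) + (-3)(1) + (3)(-4) = -7 = -7 ✓
Check eq2: (-1)(-2) + (-2)(1) + (2)(-4) = -8 = -8 ✓
Check eq3: (-1)(-2) + (1)(1) + (3)(-4) = -9 = -9 ✓

x = -2, y = 1, z = -4


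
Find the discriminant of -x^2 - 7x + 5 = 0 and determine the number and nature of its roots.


For ax^2 + bx + c = 0, discriminant D = b^2 - 4ac
Here a = -1, b = -7, c = 5
D = (-7)^2 - 4(-1)(5) = 49 + 20 = 69

D = 69 > 0 but not a perfect square
The equation has 2 distinct real irrational roots.

Discriminant = 69, 2 distinct real irrational roots


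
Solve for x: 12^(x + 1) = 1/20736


Express both sides with the same base.
1/20736 = 12^(-4)
Since the bases match, equate exponents: x + 1 = -4
So x = -4 - (1) = -5

x = -5


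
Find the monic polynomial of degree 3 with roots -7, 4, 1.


A monic polynomial with roots -7, 4, 1 is:
p(x) = (x + 7)(x - 4)(x - 1)
After multiplying by (x + 7): x + 7
After multiplying by (x - 4): x^2 + 3x - 28
After multiplying by (x - 1): x^3 + 2x^2 - 31x + 28

x^3 + 2x^2 - 31x + 28


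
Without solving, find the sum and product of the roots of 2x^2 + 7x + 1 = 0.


By Vieta's formulas for ax^2 + bx + c = 0:
  Sum of roots = -b/a
  Product of roots = c/a

Here a = 2, b = 7, c = 1
Sum = -(7)/2 = -7/2
Product = 1/2 = 1/2

Sum = -7/2, Product = 1/2


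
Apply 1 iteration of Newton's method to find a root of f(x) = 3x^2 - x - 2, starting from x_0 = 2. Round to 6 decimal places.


Newton's method: x_(n+1) = x_n - f(x_n)/f'(x_n)
f(x) = 3x^2 - x - 2
f'(x) = 6x - 1

Iteration 1:
  f(2.000000) = 8.000000
  f'(2.000000) = 11.000000
  x_1 = 2.000000 - (8.000000)/(11.000000) = 1.272727

x_1 = 1.272727


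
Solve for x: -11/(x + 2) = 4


Multiply both sides by (x + 2): -11 = 4(x + 2)
Distribute: -11 = 4x + 8
4x = -11 - 8 = -19
x = -19/4

x = -19/4


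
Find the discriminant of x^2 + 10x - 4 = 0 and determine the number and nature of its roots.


For ax^2 + bx + c = 0, discriminant D = b^2 - 4ac
Here a = 1, b = 10, c = -4
D = (10)^2 - 4(1)(-4) = 100 + 16 = 116

D = 116 > 0 but not a perfect square
The equation has 2 distinct real irrational roots.

Discriminant = 116, 2 distinct real irrational roots


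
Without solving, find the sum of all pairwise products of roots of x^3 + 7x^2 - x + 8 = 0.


By Vieta's formulas for x^3 + bx^2 + cx + d = 0:
  r1 + r2 + r3 = -b/a = -7
  r1*r2 + r1*r3 + r2*r3 = c/a = -1
  r1*r2*r3 = -d/a = -8


Sum of pairwise products = -1


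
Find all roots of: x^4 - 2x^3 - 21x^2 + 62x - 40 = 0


Let p(x) = x^4 - 2x^3 - 21x^2 + 62x - 40. By the rational root theorem (leading coefficient 1), any rational root is an integer divisor of 40: try ±1, ±2, ... in turn.
Test x = 1: value = 0 ✓, so (x - 1) is a factor.
Synthetic division by (x - 1): bring down 1; 1(1) - 2 = -1; (-1)(1) - 21 = -22; (-22)(1) + 62 = 40; 40(1) - 40 = 0 → quotient x^3 - x^2 - 22x + 40, remainder 0.
Continue with the quotient x^3 - x^2 - 22x + 40 (candidates must divide 40; re-test x = 1 first in case it repeats).
Test x = 1: value = 18 ≠ 0.
Test x = -1: value = 60 ≠ 0.
Test x = 2: value = 0 ✓, so (x - 2) is a factor.
Synthetic division by (x - 2): bring down 1; 1(2) - 1 = 1; 1(2) - 22 = -20; (-20)(2) + 40 = 0 → quotient x^2 + x - 20, remainder 0.
Solve the quadratic x^2 + x - 20 = 0: discriminant = 1^2 - 4(1)(-20) = 1 + 80 = 81.
sqrt(81) = 9, so x = (-1 ± 9)/2: x = 4 or x = -5.
Collecting all roots found:

x = -5, x = 1, x = 2, x = 4


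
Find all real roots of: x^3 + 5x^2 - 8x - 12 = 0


Let p(x) = x^3 + 5x^2 - 8x - 12. By the rational root theorem (leading coefficient 1), any rational root is an integer divisor of 12: try ±1, ±2, ... in turn.
Test x = 1: value = -14 ≠ 0.
Test x = -1: value = 0 ✓, so (x + 1) is a factor.
Synthetic division by (x + 1): bring down 1; 1(-1) + 5 = 4; 4(-1) - 8 = -12; (-12)(-1) - 12 = 0 → quotient x^2 + 4x - 12, remainder 0.
Solve the quadratic x^2 + 4x - 12 = 0: discriminant = 4^2 - 4(1)(-12) = 16 + 48 = 64.
sqrt(64) = 8, so x = (-4 ± 8)/2: x = 2 or x = -6.

x = -6, x = -1, x = 2


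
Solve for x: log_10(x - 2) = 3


Convert to exponential form: x - 2 = 10^3 = 1000
x = 1000 + 2 = 1002
Check: log_10(1002 - 2) = log_10(1000) = log_10(1000) = 3 ✓

x = 1002


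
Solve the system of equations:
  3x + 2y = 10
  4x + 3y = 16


Using Cramer's rule:
Determinant D = (3)(3) - (4)(2) = 9 - 8 = 1
Dx = (10)(3) - (16)(2) = 30 - 32 = -2
Dy = (3)(16) - (4)(10) = 48 - 40 = 8
x = Dx/D = -2/1 = -2
y = Dy/D = 8/1 = 8

x = -2, y = 8


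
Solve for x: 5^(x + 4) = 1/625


Express both sides with the same base.
1/625 = 5^(-4)
Since the bases match, equate exponents: x + 4 = -4
So x = -4 - (4) = -8

x = -8


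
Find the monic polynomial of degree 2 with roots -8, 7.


A monic polynomial with roots -8, 7 is:
p(x) = (x + 8)(x - 7)
After multiplying by (x + 8): x + 8
After multiplying by (x - 7): x^2 + x - 56

x^2 + x - 56


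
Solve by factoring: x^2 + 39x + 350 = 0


We need two numbers that multiply to 350 and add to 39.
Those numbers are 25 and 14 (since 25 * 14 = 350 and 25 + 14 = 39).
So x^2 + 39x + 350 = (x + 25)(x + 14) = 0
Setting each factor to zero: x = -25 or x = -14

x = -25, x = -14


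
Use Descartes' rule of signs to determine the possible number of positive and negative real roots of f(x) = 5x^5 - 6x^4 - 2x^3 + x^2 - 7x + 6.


Descartes' rule of signs:

For positive roots, count sign changes in f(x) = 5x^5 - 6x^4 - 2x^3 + x^2 - 7x + 6:
Signs of coefficients: +, -, -, +, -, +
Number of sign changes: 4
Possible positive real roots: 4, 2, 0

For negative roots, examine f(-x) = -5x^5 - 6x^4 + 2x^3 + x^2 + 7x + 6:
Signs of coefficients: -, -, +, +, +, +
Number of sign changes: 1
Possible negative real roots: 1

Positive roots: 4 or 2 or 0; Negative roots: 1


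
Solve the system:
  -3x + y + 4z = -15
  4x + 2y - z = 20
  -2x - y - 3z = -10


Using Cramer's rule. Expand each determinant along the first row.
D  = (-3)*[2*(-3) - (-1)*(-1)] - 1*[4*(-3) - (-1)*(-2)] + 4*[4*(-1) - 2*(-2)]
  = (-3)*(-7) - 1*(-14) + 4*(0) = 35
Dx = (-15)*[2*(-3) - (-1)*(-1)] - 1*[20*(-3) - (-1)*(-10)] + 4*[20*(-1) - 2*(-10)]
  = (-15)*(-7) - 1*(-70) + 4*(0) = 175
Dy = (-3)*[20*(-3) - (-1)*(-10)] - (-15)*[4*(-3) - (-1)*(-2)] + 4*[4*(-10) - 20*(-2)]
  = (-3)*(-70) - (-15)*(-14) + 4*(0) = 0
Dz = (-3)*[2*(-10) - 20*(-1)] - 1*[4*(-10) - 20*(-2)] + (-15)*[4*(-1) - 2*(-2)]
  = (-3)*(0) - 1*(0) + (-15)*(0) = 0
x = Dx/D = 175/35 = 5, y = Dy/D = 0/35 = 0, z = Dz/D = 0/35 = 0
Check eq1: (-3)(5) + (1)(0) + (4)(0) = -15 = -15 ✓
Check eq2: (4)(5) + (2)(0) + (-1)(0) = 20 = 20 ✓
Check eq3: (-2)(5) + (-1)(0) + (-3)(0) = -10 = -10 ✓

x = 5, y = 0, z = 0


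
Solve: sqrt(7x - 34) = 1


Square both sides: 7x - 34 = 1^2 = 1
7x = 1 + 34 = 35
x = 5
Check: sqrt(7*5 - 34) = sqrt(1) = 1 ✓

x = 5


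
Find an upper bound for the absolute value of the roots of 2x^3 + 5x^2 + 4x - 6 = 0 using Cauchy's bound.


Cauchy's bound: all roots r satisfy |r| <= 1 + max(|a_i/a_n|) for i = 0,...,n-1
where a_n is the leading coefficient.

Coefficients: [2, 5, 4, -6]
Leading coefficient a_n = 2
Ratios |a_i/a_n|: 5/2, 2, 3
Maximum ratio: 3
Cauchy's bound: |r| <= 1 + 3 = 4

Upper bound = 4


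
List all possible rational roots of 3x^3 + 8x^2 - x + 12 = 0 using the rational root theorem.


Rational root theorem: possible roots are ±p/q where:
  p divides the constant term (12): p ∈ {1, 2, 3, 4, 6, 12}
  q divides the leading coefficient (3): q ∈ {1, 3}

All possible rational roots: -12, -6, -4, -3, -2, -4/3, -1, -2/3, -1/3, 1/3, 2/3, 1, 4/3, 2, 3, 4, 6, 12

-12, -6, -4, -3, -2, -4/3, -1, -2/3, -1/3, 1/3, 2/3, 1, 4/3, 2, 3, 4, 6, 12


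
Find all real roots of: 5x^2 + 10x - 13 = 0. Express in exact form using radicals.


Using the quadratic formula: x = (-b ± sqrt(b^2 - 4ac)) / (2a)
Here a = 5, b = 10, c = -13
Discriminant = b^2 - 4ac = 10^2 - 4(5)(-13) = 100 + 260 = 360
Since discriminant = 360 > 0, there are two real roots.
x = (-10 ± 6*sqrt(10)) / 10
Simplifying: x = (-5 ± 3*sqrt(10)) / 5
Numerically: x ≈ 0.8974 or x ≈ -2.8974

x = (-5 + 3*sqrt(10)) / 5 or x = (-5 - 3*sqrt(10)) / 5


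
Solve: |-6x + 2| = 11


An absolute value equation |expr| = 11 gives two cases:
Case 1: -6x + 2 = 11
  -6x = 9, so x = -3/2
Case 2: -6x + 2 = -11
  -6x = -13, so x = 13/6

x = -3/2, x = 13/6


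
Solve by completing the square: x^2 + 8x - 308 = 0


Start: x^2 + 8x - 308 = 0
Move constant: x^2 + 8x = 308
Half of 8 is 4, squared is 16
Add 16 to both sides: x^2 + 8x + 16 = 324
(x + 4)^2 = 324
x + 4 = ±18
x = -4 + 18 = 14 or x = -4 - 18 = -22

x = -22, x = 14
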